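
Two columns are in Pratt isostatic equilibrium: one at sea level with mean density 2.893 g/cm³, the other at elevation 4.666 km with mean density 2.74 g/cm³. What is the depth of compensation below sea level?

83.6 km

ρ_ref D = ρ (D + h) → D (ρ_ref − ρ) = ρ h.
D = ρ h/(ρ_ref − ρ) = 2.74 × 4.666 km/(2.893 − 2.74) = 83.6 km.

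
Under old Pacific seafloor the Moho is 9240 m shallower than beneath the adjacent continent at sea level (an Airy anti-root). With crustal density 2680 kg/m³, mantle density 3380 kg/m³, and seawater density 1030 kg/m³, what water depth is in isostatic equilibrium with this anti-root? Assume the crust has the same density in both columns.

Replacing a thickness d of crust by seawater at the top must be balanced by replacing crust with mantle at the base: d (ρ_c − ρ_w) = a (ρ_m − ρ_c).
d = a (ρ_m − ρ_c)/(ρ_c − ρ_w) = 9240 m × 700/1650 = 3920 m.

3920 m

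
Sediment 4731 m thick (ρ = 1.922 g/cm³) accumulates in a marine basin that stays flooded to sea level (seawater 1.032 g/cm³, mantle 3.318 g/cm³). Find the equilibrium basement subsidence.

Submarine loading: the sediment displaces seawater, and the subsidence is in turn flooded, so s (ρ_m − ρ_w) = t (ρ_sed − ρ_w).
s = 4731 m × (1.922 − 1.032) / (3.318 − 1.032) = 1840 m.

1840 m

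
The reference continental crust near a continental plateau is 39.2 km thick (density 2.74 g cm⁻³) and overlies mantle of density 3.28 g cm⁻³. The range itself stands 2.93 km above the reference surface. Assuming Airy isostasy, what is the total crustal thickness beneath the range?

57 km

Root depth r = h ρ_c / (ρ_m − ρ_c) = 2.93 km × 2.74 / 0.54 = 14.87 km.
Total thickness = T + h + r = 39.2 km + 2.93 km + 14.87 km = 57 km.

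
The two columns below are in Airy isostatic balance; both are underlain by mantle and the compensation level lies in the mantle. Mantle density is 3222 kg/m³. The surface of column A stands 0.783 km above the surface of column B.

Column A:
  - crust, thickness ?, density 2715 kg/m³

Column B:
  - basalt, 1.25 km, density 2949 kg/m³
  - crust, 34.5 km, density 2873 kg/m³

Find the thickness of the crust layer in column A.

Take the compensation level at the base of the deeper column (depth z_c below the surface of column A) and equate Σ ρ_i t_i down to z_c; mantle fills any gap and the z_c terms cancel.
Column A: x×2715 + (z_c − 0 − x)×3222
Column B: 0.783×0 + 1.25×2949 + 34.5×2873 + (z_c − 0.783 − 35.75)×3222
The z_c×3222 term appears on both sides and cancels. Collect the known terms of each column as K = Σ(ρt)_known − 3222 × (depth of known layers): K_A = 0 − 3222×0 = 0; K_B = 102804.75 − 3222×(0.783 + 35.75) = −14904.576.
Balance: K_A − x×(3222 − 2715) = K_B, so x = (K_A − K_B)/(3222 − 2715) = 14904.6/507 = 29.4 km.

29.4 km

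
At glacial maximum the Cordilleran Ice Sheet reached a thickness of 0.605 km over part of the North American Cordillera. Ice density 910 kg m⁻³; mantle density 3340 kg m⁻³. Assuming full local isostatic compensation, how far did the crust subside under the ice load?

0.165 km

Equating mass per unit area of the two columns: the ice load ρ_ice t is balanced by mantle displaced below, ρ_m s.
s = t ρ_ice / ρ_m = 0.605 km × 910/3340 = 0.165 km.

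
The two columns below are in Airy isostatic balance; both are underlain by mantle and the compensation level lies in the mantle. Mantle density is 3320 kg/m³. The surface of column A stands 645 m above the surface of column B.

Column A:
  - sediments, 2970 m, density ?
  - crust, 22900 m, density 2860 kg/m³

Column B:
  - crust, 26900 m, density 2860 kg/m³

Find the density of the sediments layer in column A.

1980 kg/m³

Take the compensation level at the base of the deeper column (depth z_c below the surface of column A) and equate Σ ρ_i t_i down to z_c; mantle fills any gap and the z_c terms cancel.
Column A: 2970×ρ + 22900×2860 + (z_c − 25870)×3320
Column B: 645×0 + 26900×2860 + (z_c − 645 − 26900)×3320
The z_c×3320 term appears on both sides and cancels. Collect the known terms of each column as K = Σ(ρt)_known − 3320 × (depth of known layers): K_A = 65494000 − 3320×25870 = −20394400; K_B = 76934000 − 3320×(645 + 26900) = −14515400.
Balance: K_A + 2970×ρ = K_B, so ρ = (K_B − K_A)/2970 = 5879000/2970 = 1980 kg/m³.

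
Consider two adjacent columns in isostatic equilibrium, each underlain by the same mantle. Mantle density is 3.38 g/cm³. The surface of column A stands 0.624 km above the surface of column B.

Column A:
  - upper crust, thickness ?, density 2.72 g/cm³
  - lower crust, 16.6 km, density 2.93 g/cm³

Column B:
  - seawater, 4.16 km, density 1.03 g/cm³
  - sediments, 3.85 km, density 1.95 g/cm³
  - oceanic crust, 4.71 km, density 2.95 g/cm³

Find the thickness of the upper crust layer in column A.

Take the compensation level at the base of the deeper column (depth z_c below the surface of column A) and equate Σ ρ_i t_i down to z_c; mantle fills any gap and the z_c terms cancel.
Column A: x×2.72 + 16.6×2.93 + (z_c − 16.6 − x)×3.38
Column B: 0.624×0 + 4.16×1.03 + 3.85×1.95 + 4.71×2.95 + (z_c − 0.624 − 12.72)×3.38
The z_c×3.38 term appears on both sides and cancels. Collect the known terms of each column as K = Σ(ρt)_known − 3.38 × (depth of known layers): K_A = 48.638 − 3.38×16.6 = −7.47; K_B = 25.6868 − 3.38×(0.624 + 12.72) = −19.41592.
Balance: K_A − x×(3.38 − 2.72) = K_B, so x = (K_A − K_B)/(3.38 − 2.72) = 11.9459/0.66 = 18.1 km.

18.1 km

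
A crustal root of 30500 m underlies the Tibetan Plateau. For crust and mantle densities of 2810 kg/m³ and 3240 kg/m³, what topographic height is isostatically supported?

4670 m

Equating mass per unit area of the two columns: ρ_c h = (ρ_m − ρ_c) r.
h = r (ρ_m − ρ_c) / ρ_c = 30500 m × (3240 − 2810) / 2810 = 4670 m.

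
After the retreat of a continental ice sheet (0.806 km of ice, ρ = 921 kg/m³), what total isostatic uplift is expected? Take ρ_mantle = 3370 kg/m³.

Removing the load lets mantle flow back in; uplift u satisfies ρ_ice t = ρ_m u.
u = t ρ_ice/ρ_m = 0.806 km × 921/3370 = 0.22 km.

0.22 km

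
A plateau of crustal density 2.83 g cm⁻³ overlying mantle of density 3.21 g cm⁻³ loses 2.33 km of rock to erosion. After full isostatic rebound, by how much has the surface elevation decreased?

Rebound u = e ρ_c/ρ_m = 2.33 km × 2.83/3.21 = 2.054 km.
Net surface drop = e − u = 2.33 km − 2.054 km = e (ρ_m − ρ_c)/ρ_m = 0.276 km.

0.276 km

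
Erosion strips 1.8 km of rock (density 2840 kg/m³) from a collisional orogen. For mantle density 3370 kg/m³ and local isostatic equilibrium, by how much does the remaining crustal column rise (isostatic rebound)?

1.52 km

Unloading: uplift u = e ρ_c/ρ_m = 1.8 km × 2840/3370 = 1.52 km.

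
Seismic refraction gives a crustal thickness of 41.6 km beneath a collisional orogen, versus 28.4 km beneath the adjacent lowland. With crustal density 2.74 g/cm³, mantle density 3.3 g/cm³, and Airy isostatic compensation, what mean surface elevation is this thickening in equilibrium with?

Excess crust Δ = 41.6 km − 28.4 km = 13.2 km, split between elevation h and root r with h + r = Δ.
Airy balance ρ_c h = (ρ_m − ρ_c) r gives r = h ρ_c/(ρ_m − ρ_c), so h (1 + ρ_c/(ρ_m − ρ_c)) = Δ, i.e. h = Δ (ρ_m − ρ_c)/ρ_m.
h = 13.2 km × 0.56/3.3 = 2.24 km.

2.24 km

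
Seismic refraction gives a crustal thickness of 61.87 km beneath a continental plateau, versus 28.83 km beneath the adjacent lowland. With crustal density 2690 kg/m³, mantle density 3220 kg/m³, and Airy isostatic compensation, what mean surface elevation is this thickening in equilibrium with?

Excess crust Δ = 61.87 km − 28.83 km = 33.04 km, split between elevation h and root r with h + r = Δ.
Airy balance ρ_c h = (ρ_m − ρ_c) r gives r = h ρ_c/(ρ_m − ρ_c), so h (1 + ρ_c/(ρ_m − ρ_c)) = Δ, i.e. h = Δ (ρ_m − ρ_c)/ρ_m.
h = 33.04 km × 530/3220 = 5.44 km.

5.44 km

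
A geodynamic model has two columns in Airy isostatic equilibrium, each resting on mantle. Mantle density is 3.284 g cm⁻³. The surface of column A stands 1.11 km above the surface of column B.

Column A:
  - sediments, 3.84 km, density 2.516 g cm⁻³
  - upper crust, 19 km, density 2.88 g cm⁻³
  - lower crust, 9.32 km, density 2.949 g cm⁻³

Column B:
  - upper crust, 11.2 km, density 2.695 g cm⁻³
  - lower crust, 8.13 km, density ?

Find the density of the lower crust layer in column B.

Take the compensation level at the base of the deeper column (depth z_c below the surface of column A) and equate Σ ρ_i t_i down to z_c; mantle fills any gap and the z_c terms cancel.
Column A: 3.84×2.516 + 19×2.88 + 9.32×2.949 + (z_c − 32.16)×3.284
Column B: 1.11×0 + 11.2×2.695 + 8.13×ρ + (z_c − 1.11 − 19.33)×3.284
The z_c×3.284 term appears on both sides and cancels. Collect the known terms of each column as K = Σ(ρt)_known − 3.284 × (depth of known layers): K_A = 91.86612 − 3.284×32.16 = −13.74732; K_B = 30.184 − 3.284×(1.11 + 19.33) = −36.94096.
Balance: K_A = K_B + 8.13×ρ, so ρ = (K_A − K_B)/8.13 = 23.1936/8.13 = 2.85 g cm⁻³.

2.85 g cm⁻³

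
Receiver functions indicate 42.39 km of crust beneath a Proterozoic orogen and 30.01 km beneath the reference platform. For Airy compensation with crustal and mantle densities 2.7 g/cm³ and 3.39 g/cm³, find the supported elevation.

Excess crust Δ = 42.39 km − 30.01 km = 12.38 km, split between elevation h and root r with h + r = Δ.
Airy balance ρ_c h = (ρ_m − ρ_c) r gives r = h ρ_c/(ρ_m − ρ_c), so h (1 + ρ_c/(ρ_m − ρ_c)) = Δ, i.e. h = Δ (ρ_m − ρ_c)/ρ_m.
h = 12.38 km × 0.69/3.39 = 2.52 km.

2.52 km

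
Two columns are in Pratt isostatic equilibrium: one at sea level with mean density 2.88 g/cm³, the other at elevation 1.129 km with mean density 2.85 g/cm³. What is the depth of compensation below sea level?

ρ_ref D = ρ (D + h) → D (ρ_ref − ρ) = ρ h.
D = ρ h/(ρ_ref − ρ) = 2.85 × 1.129 km/(2.88 − 2.85) = 107 km.

107 km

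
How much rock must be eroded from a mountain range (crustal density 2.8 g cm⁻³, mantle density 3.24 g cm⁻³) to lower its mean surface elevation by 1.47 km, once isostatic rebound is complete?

10.8 km

Net drop Δ = e − u = e − e ρ_c/ρ_m = e (ρ_m − ρ_c)/ρ_m.
e = Δ ρ_m/(ρ_m − ρ_c) = 1.47 km × 3.24/0.44 = 10.8 km.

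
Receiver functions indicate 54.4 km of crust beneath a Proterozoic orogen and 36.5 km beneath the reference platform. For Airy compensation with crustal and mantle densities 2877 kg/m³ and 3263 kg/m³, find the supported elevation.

Excess crust Δ = 54.4 km − 36.5 km = 17.9 km, split between elevation h and root r with h + r = Δ.
Airy balance ρ_c h = (ρ_m − ρ_c) r gives r = h ρ_c/(ρ_m − ρ_c), so h (1 + ρ_c/(ρ_m − ρ_c)) = Δ, i.e. h = Δ (ρ_m − ρ_c)/ρ_m.
h = 17.9 km × 386/3263 = 2.12 km.

2.12 km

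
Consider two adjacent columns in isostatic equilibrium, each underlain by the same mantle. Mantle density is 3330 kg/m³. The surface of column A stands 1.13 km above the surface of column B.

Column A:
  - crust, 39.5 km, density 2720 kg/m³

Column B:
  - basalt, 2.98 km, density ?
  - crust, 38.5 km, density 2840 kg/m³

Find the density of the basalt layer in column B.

2840 kg/m³

Take the compensation level at the base of the deeper column (depth z_c below the surface of column A) and equate Σ ρ_i t_i down to z_c; mantle fills any gap and the z_c terms cancel.
Column A: 39.5×2720 + (z_c − 39.5)×3330
Column B: 1.13×0 + 2.98×ρ + 38.5×2840 + (z_c − 1.13 − 41.48)×3330
The z_c×3330 term appears on both sides and cancels. Collect the known terms of each column as K = Σ(ρt)_known − 3330 × (depth of known layers): K_A = 107440 − 3330×39.5 = −24095; K_B = 109340 − 3330×(1.13 + 41.48) = −32551.3.
Balance: K_A = K_B + 2.98×ρ, so ρ = (K_A − K_B)/2.98 = 8456.3/2.98 = 2840 kg/m³.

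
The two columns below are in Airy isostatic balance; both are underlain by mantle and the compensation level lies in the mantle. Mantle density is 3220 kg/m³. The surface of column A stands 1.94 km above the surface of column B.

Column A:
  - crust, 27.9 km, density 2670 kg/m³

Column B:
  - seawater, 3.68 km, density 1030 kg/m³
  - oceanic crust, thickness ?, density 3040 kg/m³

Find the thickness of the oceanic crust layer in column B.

5.77 km

Take the compensation level at the base of the deeper column (depth z_c below the surface of column A) and equate Σ ρ_i t_i down to z_c; mantle fills any gap and the z_c terms cancel.
Column A: 27.9×2670 + (z_c − 27.9)×3220
Column B: 1.94×0 + 3.68×1030 + x×3040 + (z_c − 1.94 − 3.68 − x)×3220
The z_c×3220 term appears on both sides and cancels. Collect the known terms of each column as K = Σ(ρt)_known − 3220 × (depth of known layers): K_A = 74493 − 3220×27.9 = −15345; K_B = 3790.4 − 3220×(1.94 + 3.68) = −14306.
Balance: K_A = K_B − x×(3220 − 3040), so x = (K_B − K_A)/(3220 − 3040) = 1039/180 = 5.77 km.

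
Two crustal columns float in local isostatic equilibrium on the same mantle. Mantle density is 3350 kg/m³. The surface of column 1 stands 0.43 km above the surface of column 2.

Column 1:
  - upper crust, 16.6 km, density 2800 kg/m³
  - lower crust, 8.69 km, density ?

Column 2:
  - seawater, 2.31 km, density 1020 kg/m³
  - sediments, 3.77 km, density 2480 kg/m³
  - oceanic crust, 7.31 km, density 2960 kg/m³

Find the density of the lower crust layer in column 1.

2910 kg/m³

Take the compensation level at the base of the deeper column (depth z_c below the surface of column 1) and equate Σ ρ_i t_i down to z_c; mantle fills any gap and the z_c terms cancel.
Column 1: 16.6×2800 + 8.69×ρ + (z_c − 25.29)×3350
Column 2: 0.43×0 + 2.31×1020 + 3.77×2480 + 7.31×2960 + (z_c − 0.43 − 13.39)×3350
The z_c×3350 term appears on both sides and cancels. Collect the known terms of each column as K = Σ(ρt)_known − 3350 × (depth of known layers): K_1 = 46480 − 3350×25.29 = −38241.5; K_2 = 33343.4 − 3350×(0.43 + 13.39) = −12953.6.
Balance: K_1 + 8.69×ρ = K_2, so ρ = (K_2 − K_1)/8.69 = 25287.9/8.69 = 2910 kg/m³.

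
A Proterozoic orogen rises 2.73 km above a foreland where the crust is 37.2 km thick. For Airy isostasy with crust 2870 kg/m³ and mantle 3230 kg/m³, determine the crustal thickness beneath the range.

61.7 km

Root depth r = h ρ_c / (ρ_m − ρ_c) = 2.73 km × 2870 / 360 = 21.76 km.
Total thickness = T + h + r = 37.2 km + 2.73 km + 21.76 km = 61.7 km.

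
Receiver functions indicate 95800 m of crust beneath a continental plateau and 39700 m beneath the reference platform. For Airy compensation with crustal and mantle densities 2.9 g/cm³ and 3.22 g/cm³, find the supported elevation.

Excess crust Δ = 95800 m − 39700 m = 56100 m, split between elevation h and root r with h + r = Δ.
Airy balance ρ_c h = (ρ_m − ρ_c) r gives r = h ρ_c/(ρ_m − ρ_c), so h (1 + ρ_c/(ρ_m − ρ_c)) = Δ, i.e. h = Δ (ρ_m − ρ_c)/ρ_m.
h = 56100 m × 0.32/3.22 = 5580 m.

5580 m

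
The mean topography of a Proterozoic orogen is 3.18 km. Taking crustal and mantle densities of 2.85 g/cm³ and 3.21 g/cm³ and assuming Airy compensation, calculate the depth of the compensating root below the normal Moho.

25.2 km

Balancing pressure at the compensation depth: the weight of the topography is balanced by the buoyancy of the root, ρ_c h = (ρ_m − ρ_c) r.
r = h · ρ_c / (ρ_m − ρ_c) = 3.18 km × 2.85 / (3.21 − 2.85) = 25.2 km.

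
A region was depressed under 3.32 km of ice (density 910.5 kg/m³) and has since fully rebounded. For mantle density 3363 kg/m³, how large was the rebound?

0.899 km

Removing the load lets mantle flow back in; uplift u satisfies ρ_ice t = ρ_m u.
u = t ρ_ice/ρ_m = 3.32 km × 910.5/3363 = 0.899 km.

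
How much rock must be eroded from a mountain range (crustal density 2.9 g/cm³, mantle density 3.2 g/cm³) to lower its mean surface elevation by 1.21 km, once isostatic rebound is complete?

Net drop Δ = e − u = e − e ρ_c/ρ_m = e (ρ_m − ρ_c)/ρ_m.
e = Δ ρ_m/(ρ_m − ρ_c) = 1.21 km × 3.2/0.3 = 12.9 km.

12.9 km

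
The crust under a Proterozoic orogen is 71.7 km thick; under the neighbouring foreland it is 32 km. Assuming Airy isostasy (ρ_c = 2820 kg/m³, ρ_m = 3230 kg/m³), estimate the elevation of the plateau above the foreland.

Excess crust Δ = 71.7 km − 32 km = 39.7 km, split between elevation h and root r with h + r = Δ.
Airy balance ρ_c h = (ρ_m − ρ_c) r gives r = h ρ_c/(ρ_m − ρ_c), so h (1 + ρ_c/(ρ_m − ρ_c)) = Δ, i.e. h = Δ (ρ_m − ρ_c)/ρ_m.
h = 39.7 km × 410/3230 = 5.04 km.

5.04 km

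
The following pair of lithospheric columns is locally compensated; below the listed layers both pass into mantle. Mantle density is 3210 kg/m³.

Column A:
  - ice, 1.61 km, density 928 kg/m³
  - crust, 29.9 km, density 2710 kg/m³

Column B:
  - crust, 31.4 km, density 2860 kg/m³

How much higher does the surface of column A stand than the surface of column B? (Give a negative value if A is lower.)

For any compensation level in the mantle, the mantle terms cancel and isostasy reduces to e = (Σt_A − Σt_B) − (Σ(ρt)_A − Σ(ρt)_B) / ρ_m.
Σt_A = 31.51 km; Σt_B = 31.4 km; Σ(ρt)_A = 82523.08; Σ(ρt)_B = 89804 (in km·kg/m³).
e = (31.51 − 31.4) − (82523.08 − 89804) / 3210 = 2.38 km.

2.38 km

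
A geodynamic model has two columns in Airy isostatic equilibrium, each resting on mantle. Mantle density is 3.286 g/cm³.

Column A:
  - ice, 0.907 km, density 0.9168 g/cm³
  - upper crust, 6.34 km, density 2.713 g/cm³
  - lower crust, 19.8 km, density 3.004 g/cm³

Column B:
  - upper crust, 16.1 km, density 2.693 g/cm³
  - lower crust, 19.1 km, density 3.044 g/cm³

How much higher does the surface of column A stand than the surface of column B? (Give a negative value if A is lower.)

−0.853 km

For any compensation level in the mantle, the mantle terms cancel and isostasy reduces to e = (Σt_A − Σt_B) − (Σ(ρt)_A − Σ(ρt)_B) / ρ_m.
Σt_A = 27.047 km; Σt_B = 35.2 km; Σ(ρt)_A = 77.5111576; Σ(ρt)_B = 101.4977 (in km·g/cm³).
e = (27.047 − 35.2) − (77.5111576 − 101.4977) / 3.286 = −0.853 km.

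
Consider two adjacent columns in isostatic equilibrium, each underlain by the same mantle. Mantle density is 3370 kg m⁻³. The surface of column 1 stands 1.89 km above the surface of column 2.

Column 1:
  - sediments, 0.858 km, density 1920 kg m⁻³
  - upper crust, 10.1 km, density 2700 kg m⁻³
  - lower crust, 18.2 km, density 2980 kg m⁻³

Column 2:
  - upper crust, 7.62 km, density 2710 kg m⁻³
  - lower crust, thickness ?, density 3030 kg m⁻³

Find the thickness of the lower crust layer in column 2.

10.9 km

Take the compensation level at the base of the deeper column (depth z_c below the surface of column 1) and equate Σ ρ_i t_i down to z_c; mantle fills any gap and the z_c terms cancel.
Column 1: 0.858×1920 + 10.1×2700 + 18.2×2980 + (z_c − 29.158)×3370
Column 2: 1.89×0 + 7.62×2710 + x×3030 + (z_c − 1.89 − 7.62 − x)×3370
The z_c×3370 term appears on both sides and cancels. Collect the known terms of each column as K = Σ(ρt)_known − 3370 × (depth of known layers): K_1 = 83153.36 − 3370×29.158 = −15109.1; K_2 = 20650.2 − 3370×(1.89 + 7.62) = −11398.5.
Balance: K_1 = K_2 − x×(3370 − 3030), so x = (K_2 − K_1)/(3370 − 3030) = 3710.6/340 = 10.9 km.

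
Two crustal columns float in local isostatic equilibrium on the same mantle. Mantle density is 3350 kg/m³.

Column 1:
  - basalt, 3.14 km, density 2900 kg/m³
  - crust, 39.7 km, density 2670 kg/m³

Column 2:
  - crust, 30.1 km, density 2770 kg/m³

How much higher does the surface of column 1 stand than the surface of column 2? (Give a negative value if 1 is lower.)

3.27 km

For any compensation level in the mantle, the mantle terms cancel and isostasy reduces to e = (Σt_1 − Σt_2) − (Σ(ρt)_1 − Σ(ρt)_2) / ρ_m.
Σt_1 = 42.84 km; Σt_2 = 30.1 km; Σ(ρt)_1 = 115105; Σ(ρt)_2 = 83377 (in km·kg/m³).
e = (42.84 − 30.1) − (115105 − 83377) / 3350 = 3.27 km.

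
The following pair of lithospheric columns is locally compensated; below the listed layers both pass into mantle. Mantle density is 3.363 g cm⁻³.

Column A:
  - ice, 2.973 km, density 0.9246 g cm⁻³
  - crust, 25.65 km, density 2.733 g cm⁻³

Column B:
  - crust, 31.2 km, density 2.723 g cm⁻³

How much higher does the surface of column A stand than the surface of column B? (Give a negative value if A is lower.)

For any compensation level in the mantle, the mantle terms cancel and isostasy reduces to e = (Σt_A − Σt_B) − (Σ(ρt)_A − Σ(ρt)_B) / ρ_m.
Σt_A = 28.623 km; Σt_B = 31.2 km; Σ(ρt)_A = 72.8502858; Σ(ρt)_B = 84.9576 (in km·g cm⁻³).
e = (28.623 − 31.2) − (72.8502858 − 84.9576) / 3.363 = 1.02 km.

1.02 km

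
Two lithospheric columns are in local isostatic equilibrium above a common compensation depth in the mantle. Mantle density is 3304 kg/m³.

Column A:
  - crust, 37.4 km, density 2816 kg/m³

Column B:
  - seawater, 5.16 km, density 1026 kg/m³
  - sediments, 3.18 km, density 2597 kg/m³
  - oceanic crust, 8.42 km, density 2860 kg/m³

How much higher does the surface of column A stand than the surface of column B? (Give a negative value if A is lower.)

0.154 km

For any compensation level in the mantle, the mantle terms cancel and isostasy reduces to e = (Σt_A − Σt_B) − (Σ(ρt)_A − Σ(ρt)_B) / ρ_m.
Σt_A = 37.4 km; Σt_B = 16.76 km; Σ(ρt)_A = 105318.4; Σ(ρt)_B = 37633.82 (in km·kg/m³).
e = (37.4 − 16.76) − (105318.4 − 37633.82) / 3304 = 0.154 km.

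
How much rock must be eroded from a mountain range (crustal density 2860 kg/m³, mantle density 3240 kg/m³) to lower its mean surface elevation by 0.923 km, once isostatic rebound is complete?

7.87 km

Net drop Δ = e − u = e − e ρ_c/ρ_m = e (ρ_m − ρ_c)/ρ_m.
e = Δ ρ_m/(ρ_m − ρ_c) = 0.923 km × 3240/380 = 7.87 km.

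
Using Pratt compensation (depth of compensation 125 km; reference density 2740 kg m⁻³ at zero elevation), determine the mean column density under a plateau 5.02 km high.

2630 kg m⁻³

Pratt balance: ρ_ref D = ρ (D + h).
ρ = ρ_ref D/(D + h) = 2740 × 125 km/(125 km + 5.02 km) = 2630 kg m⁻³.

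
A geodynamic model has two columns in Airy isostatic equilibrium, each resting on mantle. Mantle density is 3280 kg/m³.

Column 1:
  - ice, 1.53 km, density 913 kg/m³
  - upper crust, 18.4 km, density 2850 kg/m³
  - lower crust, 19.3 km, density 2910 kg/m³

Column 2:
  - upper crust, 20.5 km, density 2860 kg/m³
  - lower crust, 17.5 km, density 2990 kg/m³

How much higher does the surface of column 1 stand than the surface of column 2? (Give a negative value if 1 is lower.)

For any compensation level in the mantle, the mantle terms cancel and isostasy reduces to e = (Σt_1 − Σt_2) − (Σ(ρt)_1 − Σ(ρt)_2) / ρ_m.
Σt_1 = 39.23 km; Σt_2 = 38 km; Σ(ρt)_1 = 109999.89; Σ(ρt)_2 = 110955 (in km·kg/m³).
e = (39.23 − 38) − (109999.89 − 110955) / 3280 = 1.52 km.

1.52 km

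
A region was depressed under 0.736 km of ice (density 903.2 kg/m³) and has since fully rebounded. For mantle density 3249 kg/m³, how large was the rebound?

Removing the load lets mantle flow back in; uplift u satisfies ρ_ice t = ρ_m u.
u = t ρ_ice/ρ_m = 0.736 km × 903.2/3249 = 0.205 km.

0.205 km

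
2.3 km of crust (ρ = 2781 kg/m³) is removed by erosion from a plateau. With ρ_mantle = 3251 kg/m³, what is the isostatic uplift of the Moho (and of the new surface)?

1.97 km

Unloading: uplift u = e ρ_c/ρ_m = 2.3 km × 2781/3251 = 1.97 km.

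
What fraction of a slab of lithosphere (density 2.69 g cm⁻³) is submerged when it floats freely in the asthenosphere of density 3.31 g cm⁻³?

Submerged fraction = ρ_obj/ρ_fluid = 2.69/3.31 = 0.813.

0.813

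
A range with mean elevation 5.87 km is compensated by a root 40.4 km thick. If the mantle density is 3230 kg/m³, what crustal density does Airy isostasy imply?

ρ_c h = (ρ_m − ρ_c) r → ρ_c (h + r) = ρ_m r → ρ_c = ρ_m r / (h + r).
ρ_c = 3230 × 40.4 km / (5.87 km + 40.4 km) = 2820 kg/m³.

2820 kg/m³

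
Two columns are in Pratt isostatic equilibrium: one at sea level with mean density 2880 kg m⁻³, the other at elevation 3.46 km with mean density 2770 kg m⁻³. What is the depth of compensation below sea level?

ρ_ref D = ρ (D + h) → D (ρ_ref − ρ) = ρ h.
D = ρ h/(ρ_ref − ρ) = 2770 × 3.46 km/(2880 − 2770) = 87.1 km.

87.1 km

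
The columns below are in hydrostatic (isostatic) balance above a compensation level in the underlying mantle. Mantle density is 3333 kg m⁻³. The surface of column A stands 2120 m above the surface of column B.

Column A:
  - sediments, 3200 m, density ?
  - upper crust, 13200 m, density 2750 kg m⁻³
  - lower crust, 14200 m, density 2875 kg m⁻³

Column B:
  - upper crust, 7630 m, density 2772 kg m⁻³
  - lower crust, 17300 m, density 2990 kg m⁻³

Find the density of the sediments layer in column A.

Take the compensation level at the base of the deeper column (depth z_c below the surface of column A) and equate Σ ρ_i t_i down to z_c; mantle fills any gap and the z_c terms cancel.
Column A: 3200×ρ + 13200×2750 + 14200×2875 + (z_c − 30600)×3333
Column B: 2120×0 + 7630×2772 + 17300×2990 + (z_c − 2120 − 24930)×3333
The z_c×3333 term appears on both sides and cancels. Collect the known terms of each column as K = Σ(ρt)_known − 3333 × (depth of known layers): K_A = 77125000 − 3333×30600 = −24864800; K_B = 72877360 − 3333×(2120 + 24930) = −17280290.
Balance: K_A + 3200×ρ = K_B, so ρ = (K_B − K_A)/3200 = 7584510/3200 = 2370 kg m⁻³.

2370 kg m⁻³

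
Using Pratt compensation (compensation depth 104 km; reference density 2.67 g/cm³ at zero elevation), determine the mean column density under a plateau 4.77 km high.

2.55 g/cm³

Pratt balance: ρ_ref D = ρ (D + h).
ρ = ρ_ref D/(D + h) = 2.67 × 104 km/(104 km + 4.77 km) = 2.55 g/cm³.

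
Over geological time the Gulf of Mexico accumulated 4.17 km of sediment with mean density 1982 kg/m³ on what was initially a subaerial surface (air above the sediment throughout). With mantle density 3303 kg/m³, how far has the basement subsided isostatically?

Subaerial load: s = t ρ_sed / ρ_m = 4.17 km × 1982/3303 = 2.5 km.

2.5 km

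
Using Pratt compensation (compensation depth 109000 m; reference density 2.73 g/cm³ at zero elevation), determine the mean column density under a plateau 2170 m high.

2.68 g/cm³

Pratt balance: ρ_ref D = ρ (D + h).
ρ = ρ_ref D/(D + h) = 2.73 × 109000 m/(109000 m + 2170 m) = 2.68 g/cm³.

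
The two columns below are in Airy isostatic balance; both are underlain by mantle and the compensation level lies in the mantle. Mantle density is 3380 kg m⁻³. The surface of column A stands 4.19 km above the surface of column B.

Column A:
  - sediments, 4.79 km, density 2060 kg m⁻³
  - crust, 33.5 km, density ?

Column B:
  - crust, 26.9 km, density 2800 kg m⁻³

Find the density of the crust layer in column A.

2680 kg m⁻³

Take the compensation level at the base of the deeper column (depth z_c below the surface of column A) and equate Σ ρ_i t_i down to z_c; mantle fills any gap and the z_c terms cancel.
Column A: 4.79×2060 + 33.5×ρ + (z_c − 38.29)×3380
Column B: 4.19×0 + 26.9×2800 + (z_c − 4.19 − 26.9)×3380
The z_c×3380 term appears on both sides and cancels. Collect the known terms of each column as K = Σ(ρt)_known − 3380 × (depth of known layers): K_A = 9867.4 − 3380×38.29 = −119552.8; K_B = 75320 − 3380×(4.19 + 26.9) = −29764.2.
Balance: K_A + 33.5×ρ = K_B, so ρ = (K_B − K_A)/33.5 = 89788.6/33.5 = 2680 kg m⁻³.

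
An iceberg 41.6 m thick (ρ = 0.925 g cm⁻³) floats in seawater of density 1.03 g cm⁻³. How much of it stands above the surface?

4.24 m

Floating equilibrium: submerged depth d = t ρ_obj/ρ_fluid = 41.6 m × 0.925/1.03 = 37.36 m.
Freeboard = t − d = 41.6 m − 37.36 m = 4.24 m.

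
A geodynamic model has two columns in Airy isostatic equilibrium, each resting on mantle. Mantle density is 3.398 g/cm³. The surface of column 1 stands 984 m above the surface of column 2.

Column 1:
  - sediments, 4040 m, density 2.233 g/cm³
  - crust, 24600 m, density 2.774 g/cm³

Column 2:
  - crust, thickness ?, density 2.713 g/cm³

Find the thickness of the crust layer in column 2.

Take the compensation level at the base of the deeper column (depth z_c below the surface of column 1) and equate Σ ρ_i t_i down to z_c; mantle fills any gap and the z_c terms cancel.
Column 1: 4040×2.233 + 24600×2.774 + (z_c − 28640)×3.398
Column 2: 984×0 + x×2.713 + (z_c − 984 − 0 − x)×3.398
The z_c×3.398 term appears on both sides and cancels. Collect the known terms of each column as K = Σ(ρt)_known − 3.398 × (depth of known layers): K_1 = 77261.72 − 3.398×28640 = −20057; K_2 = 0 − 3.398×(984 + 0) = −3343.632.
Balance: K_1 = K_2 − x×(3.398 − 2.713), so x = (K_2 − K_1)/(3.398 − 2.713) = 16713.4/0.685 = 24400 m.

24400 m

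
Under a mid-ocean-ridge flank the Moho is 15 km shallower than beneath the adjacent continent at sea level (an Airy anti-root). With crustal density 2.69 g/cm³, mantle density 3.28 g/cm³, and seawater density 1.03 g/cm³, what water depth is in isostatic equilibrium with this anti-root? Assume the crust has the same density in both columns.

5.33 km

Replacing a thickness d of crust by seawater at the top must be balanced by replacing crust with mantle at the base: d (ρ_c − ρ_w) = a (ρ_m − ρ_c).
d = a (ρ_m − ρ_c)/(ρ_c − ρ_w) = 15 km × 0.59/1.66 = 5.33 km.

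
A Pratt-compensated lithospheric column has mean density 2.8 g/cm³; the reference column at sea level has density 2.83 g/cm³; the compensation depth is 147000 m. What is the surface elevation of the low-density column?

1580 m

ρ_ref D = ρ (D + h) → h = D (ρ_ref − ρ)/ρ.
h = 147000 m × (2.83 − 2.8)/2.8 = 1580 m.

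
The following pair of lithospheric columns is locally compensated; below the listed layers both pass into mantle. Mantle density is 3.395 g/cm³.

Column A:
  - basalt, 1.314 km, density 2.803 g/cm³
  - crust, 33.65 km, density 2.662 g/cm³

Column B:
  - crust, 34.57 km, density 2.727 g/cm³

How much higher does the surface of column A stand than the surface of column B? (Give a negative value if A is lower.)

0.692 km

For any compensation level in the mantle, the mantle terms cancel and isostasy reduces to e = (Σt_A − Σt_B) − (Σ(ρt)_A − Σ(ρt)_B) / ρ_m.
Σt_A = 34.964 km; Σt_B = 34.57 km; Σ(ρt)_A = 93.259442; Σ(ρt)_B = 94.27239 (in km·g/cm³).
e = (34.964 − 34.57) − (93.259442 − 94.27239) / 3.395 = 0.692 km.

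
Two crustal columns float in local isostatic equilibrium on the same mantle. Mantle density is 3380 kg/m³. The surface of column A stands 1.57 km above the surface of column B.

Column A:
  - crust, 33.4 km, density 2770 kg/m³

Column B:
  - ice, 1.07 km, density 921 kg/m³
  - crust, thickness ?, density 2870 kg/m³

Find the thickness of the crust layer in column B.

24.4 km

Take the compensation level at the base of the deeper column (depth z_c below the surface of column A) and equate Σ ρ_i t_i down to z_c; mantle fills any gap and the z_c terms cancel.
Column A: 33.4×2770 + (z_c − 33.4)×3380
Column B: 1.57×0 + 1.07×921 + x×2870 + (z_c − 1.57 − 1.07 − x)×3380
The z_c×3380 term appears on both sides and cancels. Collect the known terms of each column as K = Σ(ρt)_known − 3380 × (depth of known layers): K_A = 92518 − 3380×33.4 = −20374; K_B = 985.47 − 3380×(1.57 + 1.07) = −7937.73.
Balance: K_A = K_B − x×(3380 − 2870), so x = (K_B − K_A)/(3380 − 2870) = 12436.3/510 = 24.4 km.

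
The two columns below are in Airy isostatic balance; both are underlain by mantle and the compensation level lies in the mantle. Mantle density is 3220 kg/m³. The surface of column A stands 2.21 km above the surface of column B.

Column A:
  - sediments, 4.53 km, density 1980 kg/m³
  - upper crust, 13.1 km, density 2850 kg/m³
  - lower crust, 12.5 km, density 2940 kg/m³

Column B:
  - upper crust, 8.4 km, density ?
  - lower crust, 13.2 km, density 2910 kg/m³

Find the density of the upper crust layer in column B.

Take the compensation level at the base of the deeper column (depth z_c below the surface of column A) and equate Σ ρ_i t_i down to z_c; mantle fills any gap and the z_c terms cancel.
Column A: 4.53×1980 + 13.1×2850 + 12.5×2940 + (z_c − 30.13)×3220
Column B: 2.21×0 + 8.4×ρ + 13.2×2910 + (z_c − 2.21 − 21.6)×3220
The z_c×3220 term appears on both sides and cancels. Collect the known terms of each column as K = Σ(ρt)_known − 3220 × (depth of known layers): K_A = 83054.4 − 3220×30.13 = −13964.2; K_B = 38412 − 3220×(2.21 + 21.6) = −38256.2.
Balance: K_A = K_B + 8.4×ρ, so ρ = (K_A − K_B)/8.4 = 24292/8.4 = 2890 kg/m³.

2890 kg/m³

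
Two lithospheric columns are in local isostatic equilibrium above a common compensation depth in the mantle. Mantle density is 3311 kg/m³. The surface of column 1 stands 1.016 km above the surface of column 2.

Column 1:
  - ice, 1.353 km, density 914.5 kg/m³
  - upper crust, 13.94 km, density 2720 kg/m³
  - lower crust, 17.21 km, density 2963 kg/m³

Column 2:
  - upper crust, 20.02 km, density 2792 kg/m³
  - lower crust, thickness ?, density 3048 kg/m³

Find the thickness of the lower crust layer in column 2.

14.1 km

Take the compensation level at the base of the deeper column (depth z_c below the surface of column 1) and equate Σ ρ_i t_i down to z_c; mantle fills any gap and the z_c terms cancel.
Column 1: 1.353×914.5 + 13.94×2720 + 17.21×2963 + (z_c − 32.503)×3311
Column 2: 1.016×0 + 20.02×2792 + x×3048 + (z_c − 1.016 − 20.02 − x)×3311
The z_c×3311 term appears on both sides and cancels. Collect the known terms of each column as K = Σ(ρt)_known − 3311 × (depth of known layers): K_1 = 90147.3485 − 3311×32.503 = −17470.0845; K_2 = 55895.84 − 3311×(1.016 + 20.02) = −13754.356.
Balance: K_1 = K_2 − x×(3311 − 3048), so x = (K_2 − K_1)/(3311 − 3048) = 3715.73/263 = 14.1 km.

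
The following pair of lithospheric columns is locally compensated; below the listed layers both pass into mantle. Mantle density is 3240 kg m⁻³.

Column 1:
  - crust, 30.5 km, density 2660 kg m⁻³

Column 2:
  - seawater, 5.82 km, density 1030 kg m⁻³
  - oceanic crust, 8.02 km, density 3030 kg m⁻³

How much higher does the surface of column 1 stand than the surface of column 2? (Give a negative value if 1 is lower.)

For any compensation level in the mantle, the mantle terms cancel and isostasy reduces to e = (Σt_1 − Σt_2) − (Σ(ρt)_1 − Σ(ρt)_2) / ρ_m.
Σt_1 = 30.5 km; Σt_2 = 13.84 km; Σ(ρt)_1 = 81130; Σ(ρt)_2 = 30295.2 (in km·kg m⁻³).
e = (30.5 − 13.84) − (81130 − 30295.2) / 3240 = 0.97 km.

0.97 km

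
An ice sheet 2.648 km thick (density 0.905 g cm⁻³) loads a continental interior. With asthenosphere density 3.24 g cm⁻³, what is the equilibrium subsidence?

Equating mass per unit area of the two columns: the ice load ρ_ice t is balanced by mantle displaced below, ρ_m s.
s = t ρ_ice / ρ_m = 2.648 km × 0.905/3.24 = 0.74 km.

0.74 km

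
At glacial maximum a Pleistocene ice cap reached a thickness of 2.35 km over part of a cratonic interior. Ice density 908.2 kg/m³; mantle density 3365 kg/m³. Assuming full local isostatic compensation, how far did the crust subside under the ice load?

In Airy isostatic equilibrium: the ice load ρ_ice t is balanced by mantle displaced below, ρ_m s.
s = t ρ_ice / ρ_m = 2.35 km × 908.2/3365 = 0.634 km.

0.634 km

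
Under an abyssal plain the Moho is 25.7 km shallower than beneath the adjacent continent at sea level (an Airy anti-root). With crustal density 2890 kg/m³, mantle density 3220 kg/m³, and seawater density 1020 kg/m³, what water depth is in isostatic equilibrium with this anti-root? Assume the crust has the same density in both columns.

Replacing a thickness d of crust by seawater at the top must be balanced by replacing crust with mantle at the base: d (ρ_c − ρ_w) = a (ρ_m − ρ_c).
d = a (ρ_m − ρ_c)/(ρ_c − ρ_w) = 25.7 km × 330/1870 = 4.54 km.

4.54 km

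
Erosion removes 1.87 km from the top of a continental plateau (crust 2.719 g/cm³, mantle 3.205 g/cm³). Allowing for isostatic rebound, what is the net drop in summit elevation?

0.284 km

Rebound u = e ρ_c/ρ_m = 1.87 km × 2.719/3.205 = 1.586 km.
Net surface drop = e − u = 1.87 km − 1.586 km = e (ρ_m − ρ_c)/ρ_m = 0.284 km.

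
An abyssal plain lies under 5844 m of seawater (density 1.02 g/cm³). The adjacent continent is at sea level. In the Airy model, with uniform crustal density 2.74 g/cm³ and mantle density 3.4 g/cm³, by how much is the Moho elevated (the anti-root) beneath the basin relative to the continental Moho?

15200 m

Isostatic balance requires: replacing crust with seawater at the top is compensated by replacing crust with mantle at the base: d (ρ_c − ρ_w) = a (ρ_m − ρ_c).
a = d (ρ_c − ρ_w)/(ρ_m − ρ_c) = 5844 m × 1.72/0.66 = 15200 m.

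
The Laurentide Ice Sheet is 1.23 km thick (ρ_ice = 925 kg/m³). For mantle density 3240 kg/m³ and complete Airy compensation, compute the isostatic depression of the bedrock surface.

0.351 km

Isostatic balance requires: the ice load ρ_ice t is balanced by mantle displaced below, ρ_m s.
s = t ρ_ice / ρ_m = 1.23 km × 925/3240 = 0.351 km.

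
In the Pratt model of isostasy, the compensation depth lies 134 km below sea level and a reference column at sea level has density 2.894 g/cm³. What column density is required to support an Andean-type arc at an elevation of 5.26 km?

Pratt balance: ρ_ref D = ρ (D + h).
ρ = ρ_ref D/(D + h) = 2.894 × 134 km/(134 km + 5.26 km) = 2.78 g/cm³.

2.78 g/cm³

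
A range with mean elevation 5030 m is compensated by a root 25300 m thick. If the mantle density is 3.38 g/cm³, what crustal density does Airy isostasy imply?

ρ_c h = (ρ_m − ρ_c) r → ρ_c (h + r) = ρ_m r → ρ_c = ρ_m r / (h + r).
ρ_c = 3.38 × 25300 m / (5030 m + 25300 m) = 2.82 g/cm³.

2.82 g/cm³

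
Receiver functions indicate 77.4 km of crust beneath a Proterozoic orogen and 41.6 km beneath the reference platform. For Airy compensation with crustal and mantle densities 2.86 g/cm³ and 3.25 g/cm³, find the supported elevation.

Excess crust Δ = 77.4 km − 41.6 km = 35.8 km, split between elevation h and root r with h + r = Δ.
Airy balance ρ_c h = (ρ_m − ρ_c) r gives r = h ρ_c/(ρ_m − ρ_c), so h (1 + ρ_c/(ρ_m − ρ_c)) = Δ, i.e. h = Δ (ρ_m − ρ_c)/ρ_m.
h = 35.8 km × 0.39/3.25 = 4.3 km.

4.3 km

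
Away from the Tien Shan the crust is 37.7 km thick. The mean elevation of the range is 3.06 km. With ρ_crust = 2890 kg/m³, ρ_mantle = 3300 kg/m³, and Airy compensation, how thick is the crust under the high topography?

62.3 km

Root depth r = h ρ_c / (ρ_m − ρ_c) = 3.06 km × 2890 / 410 = 21.57 km.
Total thickness = T + h + r = 37.7 km + 3.06 km + 21.57 km = 62.3 km.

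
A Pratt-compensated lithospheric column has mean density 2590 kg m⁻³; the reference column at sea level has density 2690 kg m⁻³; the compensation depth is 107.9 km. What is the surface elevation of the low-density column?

ρ_ref D = ρ (D + h) → h = D (ρ_ref − ρ)/ρ.
h = 107.9 km × (2690 − 2590)/2590 = 4.17 km.

4.17 km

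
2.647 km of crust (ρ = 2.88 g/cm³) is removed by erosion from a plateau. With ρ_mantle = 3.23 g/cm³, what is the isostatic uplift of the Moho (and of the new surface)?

2.36 km

Unloading: uplift u = e ρ_c/ρ_m = 2.647 km × 2.88/3.23 = 2.36 km.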